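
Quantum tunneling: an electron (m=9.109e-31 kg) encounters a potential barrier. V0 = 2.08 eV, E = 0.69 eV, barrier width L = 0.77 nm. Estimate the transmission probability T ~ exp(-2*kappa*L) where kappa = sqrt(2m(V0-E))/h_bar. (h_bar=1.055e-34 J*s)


V0 - E = 1.39 eV = 2.2268e-19 J
kappa = sqrt(2 * m * (V0-E)) / h_bar
= sqrt(2 * 9.109e-31 * 2.2268e-19) / 1.055e-34
= 6.0372e+09 /m
2*kappa*L = 2 * 6.0372e+09 * 0.77e-9
= 9.2973
T = exp(-9.2973) = 9.167058e-05

9.167058e-05


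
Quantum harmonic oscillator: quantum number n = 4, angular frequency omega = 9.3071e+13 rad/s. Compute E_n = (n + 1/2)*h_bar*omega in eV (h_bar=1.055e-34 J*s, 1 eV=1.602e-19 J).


E = (n + 1/2) * h_bar * omega
= (4 + 0.5) * 1.055e-34 * 9.3071e+13
= 4.5 * 9.8190e-21
= 4.4185e-20 J
= 0.2758 eV

0.2758


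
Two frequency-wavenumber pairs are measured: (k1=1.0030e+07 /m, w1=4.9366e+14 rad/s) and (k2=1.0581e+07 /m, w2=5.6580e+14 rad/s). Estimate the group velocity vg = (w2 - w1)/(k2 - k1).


vg = (w2 - w1) / (k2 - k1)
= (5.6580e+14 - 4.9366e+14) / (1.0581e+07 - 1.0030e+07)
= 7.2140e+13 / 5.5100e+05
= 1.3093e+08 m/s

1.3093e+08


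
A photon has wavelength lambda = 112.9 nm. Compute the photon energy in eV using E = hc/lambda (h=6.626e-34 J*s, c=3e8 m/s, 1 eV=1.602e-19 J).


E = hc / lambda
= (6.626e-34)(3e8) / (112.9e-9)
= 1.9878e-25 / 1.1290e-07
= 1.7607e-18 J
Converting to eV: 1.7607e-18 / 1.602e-19
= 10.9905 eV

10.9905


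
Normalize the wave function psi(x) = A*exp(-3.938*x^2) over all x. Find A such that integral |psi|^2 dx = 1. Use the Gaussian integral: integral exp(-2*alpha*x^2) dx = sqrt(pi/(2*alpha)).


integral |psi|^2 dx = A^2 * sqrt(pi/(2*alpha)) = 1
A^2 = sqrt(2*alpha/pi)
= sqrt(2 * 3.938 / pi)
= 1.583354
A = sqrt(1.583354)
= 1.2583

1.2583


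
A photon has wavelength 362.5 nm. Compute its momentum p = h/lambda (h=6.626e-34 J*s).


p = h / lambda
= 6.626e-34 / (362.5e-9)
= 6.626e-34 / 3.6250e-07
= 1.8279e-27 kg*m/s

1.8279e-27


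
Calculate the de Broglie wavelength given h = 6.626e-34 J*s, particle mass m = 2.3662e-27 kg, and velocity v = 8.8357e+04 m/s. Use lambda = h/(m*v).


lambda = h / (m * v)
= 6.626e-34 / (2.3662e-27 * 8.8357e+04)
= 6.626e-34 / 2.0907e-22
= 3.1693e-12 m

3.1693e-12


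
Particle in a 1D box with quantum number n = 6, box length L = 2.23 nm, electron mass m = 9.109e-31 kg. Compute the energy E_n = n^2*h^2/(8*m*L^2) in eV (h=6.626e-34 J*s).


E = n^2 * h^2 / (8 * m * L^2)
= 6^2 * (6.626e-34)^2 / (8 * 9.109e-31 * (2.23e-9)^2)
= 36 * 4.3904e-67 / (8 * 9.109e-31 * 4.9729e-18)
= 4.3615e-19 J
= 2.7225 eV

2.7225


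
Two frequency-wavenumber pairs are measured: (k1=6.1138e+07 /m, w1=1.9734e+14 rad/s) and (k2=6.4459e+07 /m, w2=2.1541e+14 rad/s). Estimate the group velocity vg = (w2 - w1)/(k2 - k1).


vg = (w2 - w1) / (k2 - k1)
= (2.1541e+14 - 1.9734e+14) / (6.4459e+07 - 6.1138e+07)
= 1.8070e+13 / 3.3210e+06
= 5.4411e+06 m/s

5.4411e+06


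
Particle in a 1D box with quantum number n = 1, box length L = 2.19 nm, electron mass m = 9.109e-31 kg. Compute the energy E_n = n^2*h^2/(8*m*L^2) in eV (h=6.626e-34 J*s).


E = n^2 * h^2 / (8 * m * L^2)
= 1^2 * (6.626e-34)^2 / (8 * 9.109e-31 * (2.19e-9)^2)
= 1 * 4.3904e-67 / (8 * 9.109e-31 * 4.7961e-18)
= 1.2562e-20 J
= 0.0784 eV

0.0784


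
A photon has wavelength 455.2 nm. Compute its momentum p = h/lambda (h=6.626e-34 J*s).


p = h / lambda
= 6.626e-34 / (455.2e-9)
= 6.626e-34 / 4.5520e-07
= 1.4556e-27 kg*m/s

1.4556e-27


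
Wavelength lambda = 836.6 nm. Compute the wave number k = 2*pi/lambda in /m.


k = 2 * pi / lambda
= 6.2832 / (836.6e-9)
= 6.2832 / 8.3660e-07
= 7.5104e+06 /m

7.5104e+06


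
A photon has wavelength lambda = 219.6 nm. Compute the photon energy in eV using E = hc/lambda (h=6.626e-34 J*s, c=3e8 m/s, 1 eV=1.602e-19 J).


E = hc / lambda
= (6.626e-34)(3e8) / (219.6e-9)
= 1.9878e-25 / 2.1960e-07
= 9.0519e-19 J
Converting to eV: 9.0519e-19 / 1.602e-19
= 5.6504 eV

5.6504


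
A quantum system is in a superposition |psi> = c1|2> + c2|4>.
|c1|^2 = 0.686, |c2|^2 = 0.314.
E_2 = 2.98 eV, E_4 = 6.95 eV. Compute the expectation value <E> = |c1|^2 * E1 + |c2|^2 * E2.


<E> = |c1|^2 * E1 + |c2|^2 * E2
= 0.686 * 2.98 + 0.314 * 6.95
= 2.0443 + 2.1823
= 4.2266 eV

4.2266


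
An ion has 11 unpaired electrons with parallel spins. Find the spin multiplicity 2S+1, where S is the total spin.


Total spin S = N * (1/2) = 11 * 0.5 = 5.5
Spin multiplicity = 2S + 1
= 2 * 5.5 + 1
= 12

12


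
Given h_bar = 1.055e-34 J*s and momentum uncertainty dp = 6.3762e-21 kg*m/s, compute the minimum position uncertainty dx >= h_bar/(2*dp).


dx = h_bar / (2 * dp)
= 1.055e-34 / (2 * 6.3762e-21)
= 1.055e-34 / 1.2752e-20
= 8.2730e-15 m

8.2730e-15


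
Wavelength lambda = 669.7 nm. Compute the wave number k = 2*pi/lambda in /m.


k = 2 * pi / lambda
= 6.2832 / (669.7e-9)
= 6.2832 / 6.6970e-07
= 9.3821e+06 /m

9.3821e+06


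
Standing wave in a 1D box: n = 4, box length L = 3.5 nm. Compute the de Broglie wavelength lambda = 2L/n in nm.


lambda = 2L / n
= 2 * 3.5 / 4
= 7.0 / 4
= 1.75 nm

1.75


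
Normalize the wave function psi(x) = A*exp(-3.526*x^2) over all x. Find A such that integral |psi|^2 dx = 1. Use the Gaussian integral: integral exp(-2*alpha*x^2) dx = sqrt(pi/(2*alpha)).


integral |psi|^2 dx = A^2 * sqrt(pi/(2*alpha)) = 1
A^2 = sqrt(2*alpha/pi)
= sqrt(2 * 3.526 / pi)
= 1.498239
A = sqrt(1.498239)
= 1.224

1.224


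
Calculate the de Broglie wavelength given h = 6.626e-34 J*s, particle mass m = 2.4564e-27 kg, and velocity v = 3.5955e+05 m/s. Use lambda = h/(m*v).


lambda = h / (m * v)
= 6.626e-34 / (2.4564e-27 * 3.5955e+05)
= 6.626e-34 / 8.8320e-22
= 7.5023e-13 m

7.5023e-13


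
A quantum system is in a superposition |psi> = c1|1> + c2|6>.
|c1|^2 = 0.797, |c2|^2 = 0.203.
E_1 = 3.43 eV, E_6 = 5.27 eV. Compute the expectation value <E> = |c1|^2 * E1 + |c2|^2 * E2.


<E> = |c1|^2 * E1 + |c2|^2 * E2
= 0.797 * 3.43 + 0.203 * 5.27
= 2.7337 + 1.0698
= 3.8035 eV

3.8035


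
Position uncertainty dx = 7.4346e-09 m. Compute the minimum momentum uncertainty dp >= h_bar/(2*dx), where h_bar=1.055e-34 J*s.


dp = h_bar / (2 * dx)
= 1.055e-34 / (2 * 7.4346e-09)
= 1.055e-34 / 1.4869e-08
= 7.0952e-27 kg*m/s

7.0952e-27


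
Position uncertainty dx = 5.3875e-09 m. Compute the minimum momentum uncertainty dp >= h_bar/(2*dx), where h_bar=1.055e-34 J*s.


dp = h_bar / (2 * dx)
= 1.055e-34 / (2 * 5.3875e-09)
= 1.055e-34 / 1.0775e-08
= 9.7912e-27 kg*m/s

9.7912e-27


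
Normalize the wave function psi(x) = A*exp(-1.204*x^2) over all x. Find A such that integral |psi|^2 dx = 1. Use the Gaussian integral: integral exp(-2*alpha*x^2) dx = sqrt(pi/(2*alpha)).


integral |psi|^2 dx = A^2 * sqrt(pi/(2*alpha)) = 1
A^2 = sqrt(2*alpha/pi)
= sqrt(2 * 1.204 / pi)
= 0.875494
A = sqrt(0.875494)
= 0.9357

0.9357


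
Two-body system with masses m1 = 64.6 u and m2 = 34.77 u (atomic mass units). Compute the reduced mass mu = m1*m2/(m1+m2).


mu = m1 * m2 / (m1 + m2)
= 64.6 * 34.77 / (64.6 + 34.77)
= 2246.142 / 99.37
= 22.6038 u

22.6038


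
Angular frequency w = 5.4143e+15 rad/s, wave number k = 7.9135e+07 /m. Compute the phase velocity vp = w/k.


vp = w / k
= 5.4143e+15 / 7.9135e+07
= 6.8419e+07 m/s

6.8419e+07


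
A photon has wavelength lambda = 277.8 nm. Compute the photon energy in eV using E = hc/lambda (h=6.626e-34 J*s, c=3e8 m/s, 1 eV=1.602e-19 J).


E = hc / lambda
= (6.626e-34)(3e8) / (277.8e-9)
= 1.9878e-25 / 2.7780e-07
= 7.1555e-19 J
Converting to eV: 7.1555e-19 / 1.602e-19
= 4.4666 eV

4.4666


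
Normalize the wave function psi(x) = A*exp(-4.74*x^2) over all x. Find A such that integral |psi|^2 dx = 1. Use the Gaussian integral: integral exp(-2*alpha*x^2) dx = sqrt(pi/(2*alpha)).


integral |psi|^2 dx = A^2 * sqrt(pi/(2*alpha)) = 1
A^2 = sqrt(2*alpha/pi)
= sqrt(2 * 4.74 / pi)
= 1.737118
A = sqrt(1.737118)
= 1.318

1.318


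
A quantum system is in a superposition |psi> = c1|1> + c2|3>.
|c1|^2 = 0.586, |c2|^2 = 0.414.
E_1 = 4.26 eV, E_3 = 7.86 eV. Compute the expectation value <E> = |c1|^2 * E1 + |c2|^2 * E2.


<E> = |c1|^2 * E1 + |c2|^2 * E2
= 0.586 * 4.26 + 0.414 * 7.86
= 2.4964 + 3.254
= 5.7504 eV

5.7504


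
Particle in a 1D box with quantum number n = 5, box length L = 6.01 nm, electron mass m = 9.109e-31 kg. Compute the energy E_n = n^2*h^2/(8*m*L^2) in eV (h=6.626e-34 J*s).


E = n^2 * h^2 / (8 * m * L^2)
= 5^2 * (6.626e-34)^2 / (8 * 9.109e-31 * (6.01e-9)^2)
= 25 * 4.3904e-67 / (8 * 9.109e-31 * 3.6120e-17)
= 4.1700e-20 J
= 0.2603 eV

0.2603


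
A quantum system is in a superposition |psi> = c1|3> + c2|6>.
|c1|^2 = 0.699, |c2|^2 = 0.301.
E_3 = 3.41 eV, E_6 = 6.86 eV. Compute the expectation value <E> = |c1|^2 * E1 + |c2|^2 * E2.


<E> = |c1|^2 * E1 + |c2|^2 * E2
= 0.699 * 3.41 + 0.301 * 6.86
= 2.3836 + 2.0649
= 4.4484 eV

4.4484


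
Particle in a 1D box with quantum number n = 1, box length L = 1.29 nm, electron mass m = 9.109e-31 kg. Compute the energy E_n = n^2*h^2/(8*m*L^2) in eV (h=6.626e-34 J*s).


E = n^2 * h^2 / (8 * m * L^2)
= 1^2 * (6.626e-34)^2 / (8 * 9.109e-31 * (1.29e-9)^2)
= 1 * 4.3904e-67 / (8 * 9.109e-31 * 1.6641e-18)
= 3.6205e-20 J
= 0.226 eV

0.226


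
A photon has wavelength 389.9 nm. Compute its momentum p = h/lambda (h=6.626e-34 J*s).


p = h / lambda
= 6.626e-34 / (389.9e-9)
= 6.626e-34 / 3.8990e-07
= 1.6994e-27 kg*m/s

1.6994e-27


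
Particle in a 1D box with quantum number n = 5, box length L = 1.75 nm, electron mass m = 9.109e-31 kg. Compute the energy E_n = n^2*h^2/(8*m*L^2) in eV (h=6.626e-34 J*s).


E = n^2 * h^2 / (8 * m * L^2)
= 5^2 * (6.626e-34)^2 / (8 * 9.109e-31 * (1.75e-9)^2)
= 25 * 4.3904e-67 / (8 * 9.109e-31 * 3.0625e-18)
= 4.9182e-19 J
= 3.07 eV

3.07


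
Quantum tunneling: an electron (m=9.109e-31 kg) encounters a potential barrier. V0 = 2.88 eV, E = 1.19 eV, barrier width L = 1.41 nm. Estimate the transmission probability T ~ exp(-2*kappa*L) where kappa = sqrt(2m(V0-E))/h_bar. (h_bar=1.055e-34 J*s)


V0 - E = 1.69 eV = 2.7074e-19 J
kappa = sqrt(2 * m * (V0-E)) / h_bar
= sqrt(2 * 9.109e-31 * 2.7074e-19) / 1.055e-34
= 6.6569e+09 /m
2*kappa*L = 2 * 6.6569e+09 * 1.41e-9
= 18.7725
T = exp(-18.7725) = 7.034227e-09

7.034227e-09


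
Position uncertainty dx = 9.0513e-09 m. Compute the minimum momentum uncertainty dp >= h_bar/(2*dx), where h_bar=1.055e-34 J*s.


dp = h_bar / (2 * dx)
= 1.055e-34 / (2 * 9.0513e-09)
= 1.055e-34 / 1.8103e-08
= 5.8279e-27 kg*m/s

5.8279e-27


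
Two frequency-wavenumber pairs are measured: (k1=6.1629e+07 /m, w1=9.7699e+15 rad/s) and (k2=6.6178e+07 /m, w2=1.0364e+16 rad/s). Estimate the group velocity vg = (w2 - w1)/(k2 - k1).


vg = (w2 - w1) / (k2 - k1)
= (1.0364e+16 - 9.7699e+15) / (6.6178e+07 - 6.1629e+07)
= 5.9410e+14 / 4.5490e+06
= 1.3060e+08 m/s

1.3060e+08


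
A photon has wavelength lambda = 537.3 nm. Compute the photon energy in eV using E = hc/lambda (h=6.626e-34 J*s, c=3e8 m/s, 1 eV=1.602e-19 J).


E = hc / lambda
= (6.626e-34)(3e8) / (537.3e-9)
= 1.9878e-25 / 5.3730e-07
= 3.6996e-19 J
Converting to eV: 3.6996e-19 / 1.602e-19
= 2.3094 eV

2.3094


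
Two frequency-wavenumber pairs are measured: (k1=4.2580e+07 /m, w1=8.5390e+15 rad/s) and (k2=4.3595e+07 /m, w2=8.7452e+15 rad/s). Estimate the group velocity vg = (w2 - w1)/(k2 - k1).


vg = (w2 - w1) / (k2 - k1)
= (8.7452e+15 - 8.5390e+15) / (4.3595e+07 - 4.2580e+07)
= 2.0620e+14 / 1.0150e+06
= 2.0315e+08 m/s

2.0315e+08


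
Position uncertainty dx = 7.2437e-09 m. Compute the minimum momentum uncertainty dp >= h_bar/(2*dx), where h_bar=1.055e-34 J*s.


dp = h_bar / (2 * dx)
= 1.055e-34 / (2 * 7.2437e-09)
= 1.055e-34 / 1.4487e-08
= 7.2822e-27 kg*m/s

7.2822e-27


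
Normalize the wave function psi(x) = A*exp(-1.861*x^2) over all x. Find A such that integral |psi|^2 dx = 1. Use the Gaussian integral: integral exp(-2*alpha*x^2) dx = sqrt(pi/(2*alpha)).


integral |psi|^2 dx = A^2 * sqrt(pi/(2*alpha)) = 1
A^2 = sqrt(2*alpha/pi)
= sqrt(2 * 1.861 / pi)
= 1.088462
A = sqrt(1.088462)
= 1.0433

1.0433


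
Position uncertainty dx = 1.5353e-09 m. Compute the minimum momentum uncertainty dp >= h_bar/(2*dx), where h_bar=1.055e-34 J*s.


dp = h_bar / (2 * dx)
= 1.055e-34 / (2 * 1.5353e-09)
= 1.055e-34 / 3.0706e-09
= 3.4358e-26 kg*m/s

3.4358e-26


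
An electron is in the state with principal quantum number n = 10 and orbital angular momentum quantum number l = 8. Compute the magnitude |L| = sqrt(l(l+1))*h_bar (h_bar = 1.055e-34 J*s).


L = sqrt(l*(l+1)) * h_bar
= sqrt(8 * 9) * 1.055e-34
= sqrt(72) * 1.055e-34
= 8.4853 * 1.055e-34
= 8.9520e-34 J*s

8.9520e-34


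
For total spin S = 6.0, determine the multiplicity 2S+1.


Spin multiplicity = 2S + 1
= 2 * 6.0 + 1
= 12.0 + 1
= 13

13


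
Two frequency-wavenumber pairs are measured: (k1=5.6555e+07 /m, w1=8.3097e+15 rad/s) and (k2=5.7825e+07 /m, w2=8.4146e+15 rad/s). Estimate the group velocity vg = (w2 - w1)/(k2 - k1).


vg = (w2 - w1) / (k2 - k1)
= (8.4146e+15 - 8.3097e+15) / (5.7825e+07 - 5.6555e+07)
= 1.0490e+14 / 1.2700e+06
= 8.2598e+07 m/s

8.2598e+07


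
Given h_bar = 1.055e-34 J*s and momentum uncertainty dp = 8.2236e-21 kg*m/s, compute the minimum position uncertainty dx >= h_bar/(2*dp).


dx = h_bar / (2 * dp)
= 1.055e-34 / (2 * 8.2236e-21)
= 1.055e-34 / 1.6447e-20
= 6.4145e-15 m

6.4145e-15


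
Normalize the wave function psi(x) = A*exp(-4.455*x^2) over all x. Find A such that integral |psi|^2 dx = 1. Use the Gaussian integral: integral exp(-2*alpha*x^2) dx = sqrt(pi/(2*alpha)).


integral |psi|^2 dx = A^2 * sqrt(pi/(2*alpha)) = 1
A^2 = sqrt(2*alpha/pi)
= sqrt(2 * 4.455 / pi)
= 1.684085
A = sqrt(1.684085)
= 1.2977

1.2977


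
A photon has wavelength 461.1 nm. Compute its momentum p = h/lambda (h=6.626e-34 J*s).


p = h / lambda
= 6.626e-34 / (461.1e-9)
= 6.626e-34 / 4.6110e-07
= 1.4370e-27 kg*m/s

1.4370e-27


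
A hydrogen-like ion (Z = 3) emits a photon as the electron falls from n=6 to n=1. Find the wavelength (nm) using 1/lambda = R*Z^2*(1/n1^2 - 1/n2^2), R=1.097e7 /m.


1/lambda = R * Z^2 * (1/n1^2 - 1/n2^2)
= 1.097e7 * 3^2 * (1/1^2 - 1/6^2)
= 1.097e7 * 9 * (1.0 - 0.027778)
= 9.5988e+07 /m
lambda = 1 / 9.5988e+07
= 10.418 nm

10.418


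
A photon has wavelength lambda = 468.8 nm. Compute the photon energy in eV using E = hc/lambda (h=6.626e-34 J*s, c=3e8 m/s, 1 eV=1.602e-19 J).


E = hc / lambda
= (6.626e-34)(3e8) / (468.8e-9)
= 1.9878e-25 / 4.6880e-07
= 4.2402e-19 J
Converting to eV: 4.2402e-19 / 1.602e-19
= 2.6468 eV

2.6468


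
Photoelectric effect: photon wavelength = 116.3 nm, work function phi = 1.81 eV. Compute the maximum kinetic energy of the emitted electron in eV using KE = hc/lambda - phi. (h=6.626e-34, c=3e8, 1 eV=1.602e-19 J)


E_photon = hc / lambda
= (6.626e-34)(3e8) / (116.3e-9)
= 1.7092e-18 J
= 10.6692 eV
KE = E_photon - phi
= 10.6692 - 1.81
= 8.8592 eV

8.8592


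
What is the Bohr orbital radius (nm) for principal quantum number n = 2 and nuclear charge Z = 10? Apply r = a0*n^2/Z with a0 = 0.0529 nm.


r = a0 * n^2 / Z
= 0.0529 * 2^2 / 10
= 0.0529 * 4 / 10
= 0.0212 nm

0.0212


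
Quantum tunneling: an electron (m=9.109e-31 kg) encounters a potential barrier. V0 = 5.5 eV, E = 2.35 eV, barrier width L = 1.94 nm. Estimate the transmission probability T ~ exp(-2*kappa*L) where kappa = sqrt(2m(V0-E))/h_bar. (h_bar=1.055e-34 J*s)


V0 - E = 3.15 eV = 5.0463e-19 J
kappa = sqrt(2 * m * (V0-E)) / h_bar
= sqrt(2 * 9.109e-31 * 5.0463e-19) / 1.055e-34
= 9.0883e+09 /m
2*kappa*L = 2 * 9.0883e+09 * 1.94e-9
= 35.2627
T = exp(-35.2627) = 4.848231e-16

4.848231e-16


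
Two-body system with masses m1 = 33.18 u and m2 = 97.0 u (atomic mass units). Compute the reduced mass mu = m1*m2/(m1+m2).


mu = m1 * m2 / (m1 + m2)
= 33.18 * 97.0 / (33.18 + 97.0)
= 3218.46 / 130.18
= 24.7232 u

24.7232


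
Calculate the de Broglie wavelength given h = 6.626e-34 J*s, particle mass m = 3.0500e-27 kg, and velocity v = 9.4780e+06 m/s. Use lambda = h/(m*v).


lambda = h / (m * v)
= 6.626e-34 / (3.0500e-27 * 9.4780e+06)
= 6.626e-34 / 2.8908e-20
= 2.2921e-14 m

2.2921e-14


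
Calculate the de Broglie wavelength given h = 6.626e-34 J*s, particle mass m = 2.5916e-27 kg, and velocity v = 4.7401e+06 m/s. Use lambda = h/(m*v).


lambda = h / (m * v)
= 6.626e-34 / (2.5916e-27 * 4.7401e+06)
= 6.626e-34 / 1.2284e-20
= 5.3938e-14 m

5.3938e-14


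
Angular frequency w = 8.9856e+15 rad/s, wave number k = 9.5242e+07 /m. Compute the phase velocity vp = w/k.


vp = w / k
= 8.9856e+15 / 9.5242e+07
= 9.4345e+07 m/s

9.4345e+07


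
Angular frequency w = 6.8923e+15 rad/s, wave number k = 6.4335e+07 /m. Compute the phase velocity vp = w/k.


vp = w / k
= 6.8923e+15 / 6.4335e+07
= 1.0713e+08 m/s

1.0713e+08


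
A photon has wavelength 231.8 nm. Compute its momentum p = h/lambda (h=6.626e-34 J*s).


p = h / lambda
= 6.626e-34 / (231.8e-9)
= 6.626e-34 / 2.3180e-07
= 2.8585e-27 kg*m/s

2.8585e-27


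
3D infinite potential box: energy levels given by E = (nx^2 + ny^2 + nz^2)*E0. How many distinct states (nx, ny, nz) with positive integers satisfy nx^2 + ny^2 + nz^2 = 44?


Enumerate all (nx, ny, nz) with nx^2 + ny^2 + nz^2 = 44:
(2,2,6)
(2,6,2)
(6,2,2)
Total degeneracy = 3

3


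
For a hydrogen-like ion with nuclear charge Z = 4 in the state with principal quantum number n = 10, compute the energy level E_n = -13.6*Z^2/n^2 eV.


E_n = -13.6 * Z^2 / n^2
= -13.6 * 4^2 / 10^2
= -13.6 * 16 / 100
= -2.176 eV

-2.176


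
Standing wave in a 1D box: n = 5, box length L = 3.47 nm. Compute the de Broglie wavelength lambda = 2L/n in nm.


lambda = 2L / n
= 2 * 3.47 / 5
= 6.94 / 5
= 1.388 nm

1.388


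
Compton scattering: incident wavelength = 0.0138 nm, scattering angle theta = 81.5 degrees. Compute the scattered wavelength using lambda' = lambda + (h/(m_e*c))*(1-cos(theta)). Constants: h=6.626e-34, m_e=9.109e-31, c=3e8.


Compton wavelength: h/(m_e*c) = 2.4247e-12 m
d_lambda = 2.4247e-12 * (1 - cos(81.5 deg))
= 2.4247e-12 * 0.852191
= 2.0663e-12 m = 0.002066 nm
lambda' = 0.0138 + 0.002066
= 0.015866 nm

0.015866


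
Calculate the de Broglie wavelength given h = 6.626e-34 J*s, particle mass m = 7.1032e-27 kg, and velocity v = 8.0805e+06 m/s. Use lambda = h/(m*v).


lambda = h / (m * v)
= 6.626e-34 / (7.1032e-27 * 8.0805e+06)
= 6.626e-34 / 5.7397e-20
= 1.1544e-14 m

1.1544e-14


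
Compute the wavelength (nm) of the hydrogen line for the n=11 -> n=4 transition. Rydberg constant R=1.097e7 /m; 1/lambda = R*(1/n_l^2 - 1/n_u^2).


1/lambda = R * (1/n_l^2 - 1/n_u^2)
= 1.097e7 * (1/4^2 - 1/11^2)
= 1.097e7 * (0.0625 - 0.008264)
= 1.097e7 * 0.054236
= 5.9496e+05 /m
lambda = 1 / 5.9496e+05 = 1680.7744 nm

1680.7744


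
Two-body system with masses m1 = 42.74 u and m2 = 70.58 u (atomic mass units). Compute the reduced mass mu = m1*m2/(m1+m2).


mu = m1 * m2 / (m1 + m2)
= 42.74 * 70.58 / (42.74 + 70.58)
= 3016.5892 / 113.32
= 26.6201 u

26.6201


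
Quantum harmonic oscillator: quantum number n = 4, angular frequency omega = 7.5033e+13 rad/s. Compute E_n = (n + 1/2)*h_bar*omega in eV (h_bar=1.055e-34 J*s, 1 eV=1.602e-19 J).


E = (n + 1/2) * h_bar * omega
= (4 + 0.5) * 1.055e-34 * 7.5033e+13
= 4.5 * 7.9160e-21
= 3.5622e-20 J
= 0.2224 eV

0.2224


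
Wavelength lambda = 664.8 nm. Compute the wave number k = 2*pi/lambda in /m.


k = 2 * pi / lambda
= 6.2832 / (664.8e-9)
= 6.2832 / 6.6480e-07
= 9.4512e+06 /m

9.4512e+06


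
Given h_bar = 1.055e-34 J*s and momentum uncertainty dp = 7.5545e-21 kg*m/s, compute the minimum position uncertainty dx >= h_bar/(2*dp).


dx = h_bar / (2 * dp)
= 1.055e-34 / (2 * 7.5545e-21)
= 1.055e-34 / 1.5109e-20
= 6.9826e-15 m

6.9826e-15


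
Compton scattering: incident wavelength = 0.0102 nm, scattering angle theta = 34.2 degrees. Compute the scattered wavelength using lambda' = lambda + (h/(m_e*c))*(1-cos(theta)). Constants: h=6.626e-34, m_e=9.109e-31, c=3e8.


Compton wavelength: h/(m_e*c) = 2.4247e-12 m
d_lambda = 2.4247e-12 * (1 - cos(34.2 deg))
= 2.4247e-12 * 0.172919
= 4.1928e-13 m = 0.000419 nm
lambda' = 0.0102 + 0.000419
= 0.010619 nm

0.010619


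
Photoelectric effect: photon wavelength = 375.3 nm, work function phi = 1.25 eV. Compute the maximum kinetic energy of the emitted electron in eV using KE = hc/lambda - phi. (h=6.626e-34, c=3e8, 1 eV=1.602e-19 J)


E_photon = hc / lambda
= (6.626e-34)(3e8) / (375.3e-9)
= 5.2966e-19 J
= 3.3062 eV
KE = E_photon - phi
= 3.3062 - 1.25
= 2.0562 eV

2.0562


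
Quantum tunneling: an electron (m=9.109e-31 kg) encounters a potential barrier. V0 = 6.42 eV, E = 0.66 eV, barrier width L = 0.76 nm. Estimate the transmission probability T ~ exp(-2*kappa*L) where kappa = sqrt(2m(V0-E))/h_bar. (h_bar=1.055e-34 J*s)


V0 - E = 5.76 eV = 9.2275e-19 J
kappa = sqrt(2 * m * (V0-E)) / h_bar
= sqrt(2 * 9.109e-31 * 9.2275e-19) / 1.055e-34
= 1.2290e+10 /m
2*kappa*L = 2 * 1.2290e+10 * 0.76e-9
= 18.6803
T = exp(-18.6803) = 7.713410e-09

7.713410e-09


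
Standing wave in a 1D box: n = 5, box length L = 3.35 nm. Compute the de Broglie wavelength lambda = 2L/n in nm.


lambda = 2L / n
= 2 * 3.35 / 5
= 6.7 / 5
= 1.34 nm

1.34


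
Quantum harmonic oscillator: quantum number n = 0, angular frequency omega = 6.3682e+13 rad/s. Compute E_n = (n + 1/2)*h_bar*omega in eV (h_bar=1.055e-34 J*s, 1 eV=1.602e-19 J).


E = (n + 1/2) * h_bar * omega
= (0 + 0.5) * 1.055e-34 * 6.3682e+13
= 0.5 * 6.7185e-21
= 3.3592e-21 J
= 0.021 eV

0.021


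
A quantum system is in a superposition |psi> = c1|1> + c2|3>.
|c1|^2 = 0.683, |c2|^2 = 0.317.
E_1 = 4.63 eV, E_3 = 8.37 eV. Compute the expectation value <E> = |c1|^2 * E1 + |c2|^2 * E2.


<E> = |c1|^2 * E1 + |c2|^2 * E2
= 0.683 * 4.63 + 0.317 * 8.37
= 3.1623 + 2.6533
= 5.8156 eV

5.8156


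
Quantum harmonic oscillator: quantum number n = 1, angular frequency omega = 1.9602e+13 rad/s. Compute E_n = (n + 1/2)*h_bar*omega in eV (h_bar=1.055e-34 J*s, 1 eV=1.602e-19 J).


E = (n + 1/2) * h_bar * omega
= (1 + 0.5) * 1.055e-34 * 1.9602e+13
= 1.5 * 2.0680e-21
= 3.1020e-21 J
= 0.0194 eV

0.0194


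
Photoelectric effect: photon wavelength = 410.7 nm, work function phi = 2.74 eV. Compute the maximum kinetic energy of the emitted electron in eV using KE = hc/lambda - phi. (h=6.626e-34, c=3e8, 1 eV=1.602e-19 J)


E_photon = hc / lambda
= (6.626e-34)(3e8) / (410.7e-9)
= 4.8400e-19 J
= 3.0212 eV
KE = E_photon - phi
= 3.0212 - 2.74
= 0.2812 eV

0.2812


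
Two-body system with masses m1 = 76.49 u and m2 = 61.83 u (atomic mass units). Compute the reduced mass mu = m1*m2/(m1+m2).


mu = m1 * m2 / (m1 + m2)
= 76.49 * 61.83 / (76.49 + 61.83)
= 4729.3767 / 138.32
= 34.1916 u

34.1916


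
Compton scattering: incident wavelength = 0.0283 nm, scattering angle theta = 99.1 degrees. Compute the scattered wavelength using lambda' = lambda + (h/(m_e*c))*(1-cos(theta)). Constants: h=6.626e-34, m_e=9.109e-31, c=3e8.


Compton wavelength: h/(m_e*c) = 2.4247e-12 m
d_lambda = 2.4247e-12 * (1 - cos(99.1 deg))
= 2.4247e-12 * 1.158158
= 2.8082e-12 m = 0.002808 nm
lambda' = 0.0283 + 0.002808
= 0.031108 nm

0.031108


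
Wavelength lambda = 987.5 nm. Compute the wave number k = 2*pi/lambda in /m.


k = 2 * pi / lambda
= 6.2832 / (987.5e-9)
= 6.2832 / 9.8750e-07
= 6.3627e+06 /m

6.3627e+06


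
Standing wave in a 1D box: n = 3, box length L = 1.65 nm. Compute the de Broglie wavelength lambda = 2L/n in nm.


lambda = 2L / n
= 2 * 1.65 / 3
= 3.3 / 3
= 1.1 nm

1.1


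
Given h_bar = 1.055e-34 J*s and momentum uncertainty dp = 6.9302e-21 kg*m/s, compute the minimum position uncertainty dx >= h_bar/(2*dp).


dx = h_bar / (2 * dp)
= 1.055e-34 / (2 * 6.9302e-21)
= 1.055e-34 / 1.3860e-20
= 7.6116e-15 m

7.6116e-15


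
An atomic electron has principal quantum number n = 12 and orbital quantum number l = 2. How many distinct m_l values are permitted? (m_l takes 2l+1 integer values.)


m_l ranges from -l to +l in integer steps
So m_l goes from -2 to +2
Count = 2l + 1 = 2*2 + 1
= 5

5


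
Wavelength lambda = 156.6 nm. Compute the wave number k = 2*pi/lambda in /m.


k = 2 * pi / lambda
= 6.2832 / (156.6e-9)
= 6.2832 / 1.5660e-07
= 4.0123e+07 /m

4.0123e+07


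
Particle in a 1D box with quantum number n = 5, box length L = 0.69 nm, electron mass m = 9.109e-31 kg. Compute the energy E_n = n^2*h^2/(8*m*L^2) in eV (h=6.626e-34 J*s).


E = n^2 * h^2 / (8 * m * L^2)
= 5^2 * (6.626e-34)^2 / (8 * 9.109e-31 * (0.69e-9)^2)
= 25 * 4.3904e-67 / (8 * 9.109e-31 * 4.7610e-19)
= 3.1636e-18 J
= 19.7479 eV

19.7479


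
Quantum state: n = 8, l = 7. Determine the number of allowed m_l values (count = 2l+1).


m_l ranges from -l to +l in integer steps
So m_l goes from -7 to +7
Count = 2l + 1 = 2*7 + 1
= 15

15


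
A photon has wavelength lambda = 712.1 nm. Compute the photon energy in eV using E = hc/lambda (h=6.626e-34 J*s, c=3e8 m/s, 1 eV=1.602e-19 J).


E = hc / lambda
= (6.626e-34)(3e8) / (712.1e-9)
= 1.9878e-25 / 7.1210e-07
= 2.7915e-19 J
Converting to eV: 2.7915e-19 / 1.602e-19
= 1.7425 eV

1.7425


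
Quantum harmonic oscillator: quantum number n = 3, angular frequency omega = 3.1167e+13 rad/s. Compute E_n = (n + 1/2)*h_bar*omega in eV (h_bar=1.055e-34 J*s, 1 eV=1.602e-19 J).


E = (n + 1/2) * h_bar * omega
= (3 + 0.5) * 1.055e-34 * 3.1167e+13
= 3.5 * 3.2881e-21
= 1.1508e-20 J
= 0.0718 eV

0.0718


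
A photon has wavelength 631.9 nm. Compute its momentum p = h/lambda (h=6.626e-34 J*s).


p = h / lambda
= 6.626e-34 / (631.9e-9)
= 6.626e-34 / 6.3190e-07
= 1.0486e-27 kg*m/s

1.0486e-27


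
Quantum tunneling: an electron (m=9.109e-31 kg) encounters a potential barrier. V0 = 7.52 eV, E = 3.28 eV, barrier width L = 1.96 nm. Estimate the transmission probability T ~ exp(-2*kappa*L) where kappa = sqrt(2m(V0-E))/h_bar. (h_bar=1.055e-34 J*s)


V0 - E = 4.24 eV = 6.7925e-19 J
kappa = sqrt(2 * m * (V0-E)) / h_bar
= sqrt(2 * 9.109e-31 * 6.7925e-19) / 1.055e-34
= 1.0544e+10 /m
2*kappa*L = 2 * 1.0544e+10 * 1.96e-9
= 41.3331
T = exp(-41.3331) = 1.120098e-18

1.120098e-18


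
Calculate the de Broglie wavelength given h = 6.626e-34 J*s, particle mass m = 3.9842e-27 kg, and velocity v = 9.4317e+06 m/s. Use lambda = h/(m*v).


lambda = h / (m * v)
= 6.626e-34 / (3.9842e-27 * 9.4317e+06)
= 6.626e-34 / 3.7578e-20
= 1.7633e-14 m

1.7633e-14


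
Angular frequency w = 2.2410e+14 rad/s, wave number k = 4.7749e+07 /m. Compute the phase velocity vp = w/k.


vp = w / k
= 2.2410e+14 / 4.7749e+07
= 4.6933e+06 m/s

4.6933e+06


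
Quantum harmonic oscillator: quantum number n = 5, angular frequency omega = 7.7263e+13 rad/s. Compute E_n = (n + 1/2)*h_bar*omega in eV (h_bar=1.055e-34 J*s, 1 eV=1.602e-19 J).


E = (n + 1/2) * h_bar * omega
= (5 + 0.5) * 1.055e-34 * 7.7263e+13
= 5.5 * 8.1512e-21
= 4.4832e-20 J
= 0.2798 eV

0.2798


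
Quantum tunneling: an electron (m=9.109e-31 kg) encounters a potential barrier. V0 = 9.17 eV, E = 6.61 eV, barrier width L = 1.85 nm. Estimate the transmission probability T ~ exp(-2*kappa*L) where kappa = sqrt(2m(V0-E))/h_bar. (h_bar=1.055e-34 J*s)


V0 - E = 2.56 eV = 4.1011e-19 J
kappa = sqrt(2 * m * (V0-E)) / h_bar
= sqrt(2 * 9.109e-31 * 4.1011e-19) / 1.055e-34
= 8.1931e+09 /m
2*kappa*L = 2 * 8.1931e+09 * 1.85e-9
= 30.3145
T = exp(-30.3145) = 6.832294e-14

6.832294e-14


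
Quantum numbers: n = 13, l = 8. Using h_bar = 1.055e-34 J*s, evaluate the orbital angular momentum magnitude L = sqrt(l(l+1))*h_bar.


L = sqrt(l*(l+1)) * h_bar
= sqrt(8 * 9) * 1.055e-34
= sqrt(72) * 1.055e-34
= 8.4853 * 1.055e-34
= 8.9520e-34 J*s

8.9520e-34


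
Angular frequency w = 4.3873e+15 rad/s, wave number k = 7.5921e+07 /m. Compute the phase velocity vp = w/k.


vp = w / k
= 4.3873e+15 / 7.5921e+07
= 5.7788e+07 m/s

5.7788e+07


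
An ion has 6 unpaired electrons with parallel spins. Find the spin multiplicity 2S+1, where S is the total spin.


Total spin S = N * (1/2) = 6 * 0.5 = 3.0
Spin multiplicity = 2S + 1
= 2 * 3.0 + 1
= 7

7


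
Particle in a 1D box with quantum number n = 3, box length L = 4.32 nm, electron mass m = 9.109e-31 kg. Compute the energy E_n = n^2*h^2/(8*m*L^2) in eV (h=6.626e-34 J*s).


E = n^2 * h^2 / (8 * m * L^2)
= 3^2 * (6.626e-34)^2 / (8 * 9.109e-31 * (4.32e-9)^2)
= 9 * 4.3904e-67 / (8 * 9.109e-31 * 1.8662e-17)
= 2.9055e-20 J
= 0.1814 eV

0.1814


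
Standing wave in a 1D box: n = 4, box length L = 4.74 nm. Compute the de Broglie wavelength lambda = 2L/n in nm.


lambda = 2L / n
= 2 * 4.74 / 4
= 9.48 / 4
= 2.37 nm

2.37


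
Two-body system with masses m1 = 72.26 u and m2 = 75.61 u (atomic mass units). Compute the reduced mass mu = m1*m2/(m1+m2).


mu = m1 * m2 / (m1 + m2)
= 72.26 * 75.61 / (72.26 + 75.61)
= 5463.5786 / 147.87
= 36.9485 u

36.9485


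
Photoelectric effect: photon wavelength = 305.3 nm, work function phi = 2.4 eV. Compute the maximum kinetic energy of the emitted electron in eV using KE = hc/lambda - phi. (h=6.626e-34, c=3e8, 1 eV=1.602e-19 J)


E_photon = hc / lambda
= (6.626e-34)(3e8) / (305.3e-9)
= 6.5110e-19 J
= 4.0643 eV
KE = E_photon - phi
= 4.0643 - 2.4
= 1.6643 eV

1.6643


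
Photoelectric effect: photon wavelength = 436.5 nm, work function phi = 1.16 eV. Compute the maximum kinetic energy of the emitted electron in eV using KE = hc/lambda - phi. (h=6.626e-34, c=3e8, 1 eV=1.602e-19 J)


E_photon = hc / lambda
= (6.626e-34)(3e8) / (436.5e-9)
= 4.5540e-19 J
= 2.8427 eV
KE = E_photon - phi
= 2.8427 - 1.16
= 1.6827 eV

1.6827


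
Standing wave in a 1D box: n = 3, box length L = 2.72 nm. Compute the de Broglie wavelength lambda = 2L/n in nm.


lambda = 2L / n
= 2 * 2.72 / 3
= 5.44 / 3
= 1.8133 nm

1.8133


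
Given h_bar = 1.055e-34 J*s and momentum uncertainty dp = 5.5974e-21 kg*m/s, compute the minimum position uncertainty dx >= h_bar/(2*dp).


dx = h_bar / (2 * dp)
= 1.055e-34 / (2 * 5.5974e-21)
= 1.055e-34 / 1.1195e-20
= 9.4240e-15 m

9.4240e-15


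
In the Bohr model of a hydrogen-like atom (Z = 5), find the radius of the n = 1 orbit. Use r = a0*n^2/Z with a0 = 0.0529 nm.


r = a0 * n^2 / Z
= 0.0529 * 1^2 / 5
= 0.0529 * 1 / 5
= 0.0106 nm

0.0106


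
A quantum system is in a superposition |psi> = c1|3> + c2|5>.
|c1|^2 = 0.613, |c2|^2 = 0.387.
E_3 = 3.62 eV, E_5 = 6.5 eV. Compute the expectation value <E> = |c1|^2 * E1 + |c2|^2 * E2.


<E> = |c1|^2 * E1 + |c2|^2 * E2
= 0.613 * 3.62 + 0.387 * 6.5
= 2.2191 + 2.5155
= 4.7346 eV

4.7346


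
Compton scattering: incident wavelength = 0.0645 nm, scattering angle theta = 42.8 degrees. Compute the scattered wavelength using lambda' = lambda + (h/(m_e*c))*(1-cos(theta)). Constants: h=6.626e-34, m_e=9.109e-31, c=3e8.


Compton wavelength: h/(m_e*c) = 2.4247e-12 m
d_lambda = 2.4247e-12 * (1 - cos(42.8 deg))
= 2.4247e-12 * 0.26627
= 6.4563e-13 m = 0.000646 nm
lambda' = 0.0645 + 0.000646
= 0.065146 nm

0.065146


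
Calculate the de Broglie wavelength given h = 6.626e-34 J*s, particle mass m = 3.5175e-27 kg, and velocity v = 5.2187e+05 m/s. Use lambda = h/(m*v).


lambda = h / (m * v)
= 6.626e-34 / (3.5175e-27 * 5.2187e+05)
= 6.626e-34 / 1.8357e-21
= 3.6096e-13 m

3.6096e-13


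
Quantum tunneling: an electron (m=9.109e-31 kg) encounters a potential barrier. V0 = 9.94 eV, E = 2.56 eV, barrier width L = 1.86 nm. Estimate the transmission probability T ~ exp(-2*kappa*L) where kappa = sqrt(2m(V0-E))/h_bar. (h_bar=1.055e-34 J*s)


V0 - E = 7.38 eV = 1.1823e-18 J
kappa = sqrt(2 * m * (V0-E)) / h_bar
= sqrt(2 * 9.109e-31 * 1.1823e-18) / 1.055e-34
= 1.3911e+10 /m
2*kappa*L = 2 * 1.3911e+10 * 1.86e-9
= 51.7488
T = exp(-51.7488) = 3.355696e-23

3.355696e-23


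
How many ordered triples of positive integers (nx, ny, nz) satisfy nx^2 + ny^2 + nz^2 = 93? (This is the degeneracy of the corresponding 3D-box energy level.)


Enumerate all (nx, ny, nz) with nx^2 + ny^2 + nz^2 = 93:
(2,5,8)
(2,8,5)
(5,2,8)
(5,8,2)
(8,2,5)
(8,5,2)
Total degeneracy = 6

6


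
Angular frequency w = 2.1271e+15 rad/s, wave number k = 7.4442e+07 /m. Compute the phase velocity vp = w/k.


vp = w / k
= 2.1271e+15 / 7.4442e+07
= 2.8574e+07 m/s

2.8574e+07


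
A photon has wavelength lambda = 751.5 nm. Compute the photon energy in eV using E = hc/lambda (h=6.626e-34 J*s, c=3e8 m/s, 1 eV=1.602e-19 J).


E = hc / lambda
= (6.626e-34)(3e8) / (751.5e-9)
= 1.9878e-25 / 7.5150e-07
= 2.6451e-19 J
Converting to eV: 2.6451e-19 / 1.602e-19
= 1.6511 eV

1.6511


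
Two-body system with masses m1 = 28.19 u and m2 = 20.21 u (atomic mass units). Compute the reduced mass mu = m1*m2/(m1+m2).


mu = m1 * m2 / (m1 + m2)
= 28.19 * 20.21 / (28.19 + 20.21)
= 569.7199 / 48.4
= 11.7711 u

11.7711


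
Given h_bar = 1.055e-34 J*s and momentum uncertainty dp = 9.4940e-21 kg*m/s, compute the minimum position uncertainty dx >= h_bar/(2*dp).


dx = h_bar / (2 * dp)
= 1.055e-34 / (2 * 9.4940e-21)
= 1.055e-34 / 1.8988e-20
= 5.5561e-15 m

5.5561e-15


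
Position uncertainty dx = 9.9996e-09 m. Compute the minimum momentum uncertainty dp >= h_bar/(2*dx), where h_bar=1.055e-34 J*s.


dp = h_bar / (2 * dx)
= 1.055e-34 / (2 * 9.9996e-09)
= 1.055e-34 / 1.9999e-08
= 5.2752e-27 kg*m/s

5.2752e-27


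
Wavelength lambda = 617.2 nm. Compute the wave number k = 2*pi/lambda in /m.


k = 2 * pi / lambda
= 6.2832 / (617.2e-9)
= 6.2832 / 6.1720e-07
= 1.0180e+07 /m

1.0180e+07


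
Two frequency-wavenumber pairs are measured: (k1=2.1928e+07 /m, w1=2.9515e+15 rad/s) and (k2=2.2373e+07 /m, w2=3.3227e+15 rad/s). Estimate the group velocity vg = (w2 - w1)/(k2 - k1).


vg = (w2 - w1) / (k2 - k1)
= (3.3227e+15 - 2.9515e+15) / (2.2373e+07 - 2.1928e+07)
= 3.7120e+14 / 4.4500e+05
= 8.3416e+08 m/s

8.3416e+08


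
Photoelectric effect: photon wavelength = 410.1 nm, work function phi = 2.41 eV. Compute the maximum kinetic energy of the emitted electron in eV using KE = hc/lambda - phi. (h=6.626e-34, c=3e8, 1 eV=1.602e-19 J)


E_photon = hc / lambda
= (6.626e-34)(3e8) / (410.1e-9)
= 4.8471e-19 J
= 3.0257 eV
KE = E_photon - phi
= 3.0257 - 2.41
= 0.6157 eV

0.6157


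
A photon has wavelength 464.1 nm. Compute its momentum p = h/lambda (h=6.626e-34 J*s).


p = h / lambda
= 6.626e-34 / (464.1e-9)
= 6.626e-34 / 4.6410e-07
= 1.4277e-27 kg*m/s

1.4277e-27


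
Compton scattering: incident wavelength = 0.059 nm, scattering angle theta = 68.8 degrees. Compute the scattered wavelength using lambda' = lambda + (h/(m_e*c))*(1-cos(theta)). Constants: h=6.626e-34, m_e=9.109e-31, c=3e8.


Compton wavelength: h/(m_e*c) = 2.4247e-12 m
d_lambda = 2.4247e-12 * (1 - cos(68.8 deg))
= 2.4247e-12 * 0.638375
= 1.5479e-12 m = 0.001548 nm
lambda' = 0.059 + 0.001548
= 0.060548 nm

0.060548


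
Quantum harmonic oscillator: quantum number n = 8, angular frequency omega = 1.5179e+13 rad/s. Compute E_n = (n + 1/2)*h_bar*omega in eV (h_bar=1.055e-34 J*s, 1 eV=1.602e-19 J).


E = (n + 1/2) * h_bar * omega
= (8 + 0.5) * 1.055e-34 * 1.5179e+13
= 8.5 * 1.6014e-21
= 1.3612e-20 J
= 0.085 eV

0.085


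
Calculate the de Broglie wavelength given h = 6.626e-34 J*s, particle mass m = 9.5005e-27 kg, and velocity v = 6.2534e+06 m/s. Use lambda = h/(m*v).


lambda = h / (m * v)
= 6.626e-34 / (9.5005e-27 * 6.2534e+06)
= 6.626e-34 / 5.9410e-20
= 1.1153e-14 m

1.1153e-14


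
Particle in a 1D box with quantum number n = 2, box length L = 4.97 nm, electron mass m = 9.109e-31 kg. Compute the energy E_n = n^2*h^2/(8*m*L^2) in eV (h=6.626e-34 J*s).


E = n^2 * h^2 / (8 * m * L^2)
= 2^2 * (6.626e-34)^2 / (8 * 9.109e-31 * (4.97e-9)^2)
= 4 * 4.3904e-67 / (8 * 9.109e-31 * 2.4701e-17)
= 9.7564e-21 J
= 0.0609 eV

0.0609


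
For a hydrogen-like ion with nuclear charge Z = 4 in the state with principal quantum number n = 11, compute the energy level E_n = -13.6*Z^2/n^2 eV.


E_n = -13.6 * Z^2 / n^2
= -13.6 * 4^2 / 11^2
= -13.6 * 16 / 121
= -1.7983 eV

-1.7983


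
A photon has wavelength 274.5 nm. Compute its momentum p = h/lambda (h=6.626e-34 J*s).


p = h / lambda
= 6.626e-34 / (274.5e-9)
= 6.626e-34 / 2.7450e-07
= 2.4138e-27 kg*m/s

2.4138e-27


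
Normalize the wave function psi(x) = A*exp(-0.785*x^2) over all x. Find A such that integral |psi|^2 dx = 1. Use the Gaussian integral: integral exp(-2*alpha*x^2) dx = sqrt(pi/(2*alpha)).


integral |psi|^2 dx = A^2 * sqrt(pi/(2*alpha)) = 1
A^2 = sqrt(2*alpha/pi)
= sqrt(2 * 0.785 / pi)
= 0.706928
A = sqrt(0.706928)
= 0.8408

0.8408


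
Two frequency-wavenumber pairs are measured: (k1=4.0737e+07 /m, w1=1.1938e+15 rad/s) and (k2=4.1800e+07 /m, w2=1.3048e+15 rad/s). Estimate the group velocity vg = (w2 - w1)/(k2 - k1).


vg = (w2 - w1) / (k2 - k1)
= (1.3048e+15 - 1.1938e+15) / (4.1800e+07 - 4.0737e+07)
= 1.1100e+14 / 1.0630e+06
= 1.0442e+08 m/s

1.0442e+08


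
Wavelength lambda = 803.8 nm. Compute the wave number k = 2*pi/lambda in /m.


k = 2 * pi / lambda
= 6.2832 / (803.8e-9)
= 6.2832 / 8.0380e-07
= 7.8169e+06 /m

7.8169e+06


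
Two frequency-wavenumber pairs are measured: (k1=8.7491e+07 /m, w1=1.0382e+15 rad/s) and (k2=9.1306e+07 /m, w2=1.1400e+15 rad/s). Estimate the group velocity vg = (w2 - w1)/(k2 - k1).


vg = (w2 - w1) / (k2 - k1)
= (1.1400e+15 - 1.0382e+15) / (9.1306e+07 - 8.7491e+07)
= 1.0180e+14 / 3.8150e+06
= 2.6684e+07 m/s

2.6684e+07


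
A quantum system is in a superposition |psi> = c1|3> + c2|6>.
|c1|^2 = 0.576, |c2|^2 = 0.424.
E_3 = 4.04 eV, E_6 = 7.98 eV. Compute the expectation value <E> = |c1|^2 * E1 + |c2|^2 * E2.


<E> = |c1|^2 * E1 + |c2|^2 * E2
= 0.576 * 4.04 + 0.424 * 7.98
= 2.327 + 3.3835
= 5.7106 eV

5.7106


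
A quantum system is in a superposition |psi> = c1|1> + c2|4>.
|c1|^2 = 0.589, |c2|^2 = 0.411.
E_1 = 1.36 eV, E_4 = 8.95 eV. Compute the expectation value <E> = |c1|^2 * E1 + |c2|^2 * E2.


<E> = |c1|^2 * E1 + |c2|^2 * E2
= 0.589 * 1.36 + 0.411 * 8.95
= 0.801 + 3.6784
= 4.4795 eV

4.4795


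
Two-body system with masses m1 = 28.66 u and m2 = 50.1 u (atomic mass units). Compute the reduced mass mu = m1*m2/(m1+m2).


mu = m1 * m2 / (m1 + m2)
= 28.66 * 50.1 / (28.66 + 50.1)
= 1435.866 / 78.76
= 18.2309 u

18.2309


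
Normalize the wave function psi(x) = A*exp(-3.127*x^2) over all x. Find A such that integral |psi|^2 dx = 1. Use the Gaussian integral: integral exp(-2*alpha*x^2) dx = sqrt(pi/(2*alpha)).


integral |psi|^2 dx = A^2 * sqrt(pi/(2*alpha)) = 1
A^2 = sqrt(2*alpha/pi)
= sqrt(2 * 3.127 / pi)
= 1.410925
A = sqrt(1.410925)
= 1.1878

1.1878


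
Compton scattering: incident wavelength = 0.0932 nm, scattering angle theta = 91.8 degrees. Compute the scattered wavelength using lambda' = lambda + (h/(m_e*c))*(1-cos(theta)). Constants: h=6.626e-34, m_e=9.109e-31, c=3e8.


Compton wavelength: h/(m_e*c) = 2.4247e-12 m
d_lambda = 2.4247e-12 * (1 - cos(91.8 deg))
= 2.4247e-12 * 1.031411
= 2.5009e-12 m = 0.002501 nm
lambda' = 0.0932 + 0.002501
= 0.095701 nm

0.095701


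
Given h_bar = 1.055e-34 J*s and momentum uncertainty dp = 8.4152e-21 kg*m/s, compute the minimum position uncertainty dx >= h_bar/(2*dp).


dx = h_bar / (2 * dp)
= 1.055e-34 / (2 * 8.4152e-21)
= 1.055e-34 / 1.6830e-20
= 6.2684e-15 m

6.2684e-15


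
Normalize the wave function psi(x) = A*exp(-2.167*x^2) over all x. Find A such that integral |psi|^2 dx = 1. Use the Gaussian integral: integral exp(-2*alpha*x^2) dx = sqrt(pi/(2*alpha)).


integral |psi|^2 dx = A^2 * sqrt(pi/(2*alpha)) = 1
A^2 = sqrt(2*alpha/pi)
= sqrt(2 * 2.167 / pi)
= 1.174545
A = sqrt(1.174545)
= 1.0838

1.0838


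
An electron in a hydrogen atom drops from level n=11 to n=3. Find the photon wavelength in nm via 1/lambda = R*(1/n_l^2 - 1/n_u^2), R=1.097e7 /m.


1/lambda = R * (1/n_l^2 - 1/n_u^2)
= 1.097e7 * (1/3^2 - 1/11^2)
= 1.097e7 * (0.111111 - 0.008264)
= 1.097e7 * 0.102847
= 1.1282e+06 /m
lambda = 1 / 1.1282e+06 = 886.3459 nm

886.3459


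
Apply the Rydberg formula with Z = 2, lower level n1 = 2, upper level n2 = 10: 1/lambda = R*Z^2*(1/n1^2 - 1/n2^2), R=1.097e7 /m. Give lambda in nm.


1/lambda = R * Z^2 * (1/n1^2 - 1/n2^2)
= 1.097e7 * 2^2 * (1/2^2 - 1/10^2)
= 1.097e7 * 4 * (0.25 - 0.01)
= 1.0531e+07 /m
lambda = 1 / 1.0531e+07
= 94.9559 nm

94.9559
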